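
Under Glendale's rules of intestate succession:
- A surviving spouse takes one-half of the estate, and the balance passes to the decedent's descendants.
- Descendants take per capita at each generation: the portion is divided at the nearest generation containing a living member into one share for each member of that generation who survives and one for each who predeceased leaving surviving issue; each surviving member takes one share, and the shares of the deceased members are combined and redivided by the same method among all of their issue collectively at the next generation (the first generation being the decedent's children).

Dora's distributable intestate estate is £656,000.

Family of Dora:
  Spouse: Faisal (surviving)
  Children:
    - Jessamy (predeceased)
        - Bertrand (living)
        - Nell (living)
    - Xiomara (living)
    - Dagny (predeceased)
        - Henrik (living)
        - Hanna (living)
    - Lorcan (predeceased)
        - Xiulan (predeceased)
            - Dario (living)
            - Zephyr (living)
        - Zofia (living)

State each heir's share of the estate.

Faisal: £328,000; Bertrand: £41,000; Nell: £41,000; Xiomara: £82,000; Henrik: £41,000; Hanna: £41,000; Dario: £20,500; Zephyr: £20,500; Zofia: £41,000

Faisal takes one-half of £656,000 = £328,000. The remaining £328,000 passes to the descendants.
The descendants' portion (£328,000) is divided at the children's generation into 4 shares of £82,000. Xiomara takes £82,000. The 3 shares of the deceased (Jessamy, Dagny, and Lorcan) are combined into a pool of £246,000.
That pool (£246,000) is divided at the grandchildren's generation into 6 shares of £41,000. Bertrand, Nell, Henrik, Hanna, and Zofia each take £41,000. The remaining share for the deceased Xiulan (£41,000) is carried to the next generation.
That pool (£41,000) is divided at the great-grandchildren's generation equally among Dario and Zephyr: £20,500 each.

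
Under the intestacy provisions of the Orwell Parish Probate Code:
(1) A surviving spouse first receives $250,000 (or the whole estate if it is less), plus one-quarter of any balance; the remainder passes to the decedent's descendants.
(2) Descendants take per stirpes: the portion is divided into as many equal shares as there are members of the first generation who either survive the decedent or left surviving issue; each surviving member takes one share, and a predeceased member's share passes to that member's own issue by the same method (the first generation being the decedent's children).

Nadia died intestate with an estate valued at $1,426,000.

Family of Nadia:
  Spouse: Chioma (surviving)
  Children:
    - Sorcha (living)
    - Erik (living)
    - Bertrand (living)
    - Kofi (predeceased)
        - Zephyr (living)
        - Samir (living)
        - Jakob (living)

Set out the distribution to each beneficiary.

Chioma first takes $250,000, leaving a balance of $1,176,000. Chioma then takes one-quarter of the balance ($294,000), for a total of $544,000. The remaining $882,000 passes to the descendants.
The descendants' portion ($882,000) is divided into 4 shares of $220,500: Sorcha, Erik, and Bertrand each take $220,500; Kofi's $220,500 share passes to Kofi's issue.
Kofi's share ($220,500) is divided into 3 shares of $73,500: Zephyr, Samir, and Jakob each take $73,500.

Chioma: $544,000; Sorcha: $220,500; Erik: $220,500; Bertrand: $220,500; Zephyr: $73,500; Samir: $73,500; Jakob: $73,500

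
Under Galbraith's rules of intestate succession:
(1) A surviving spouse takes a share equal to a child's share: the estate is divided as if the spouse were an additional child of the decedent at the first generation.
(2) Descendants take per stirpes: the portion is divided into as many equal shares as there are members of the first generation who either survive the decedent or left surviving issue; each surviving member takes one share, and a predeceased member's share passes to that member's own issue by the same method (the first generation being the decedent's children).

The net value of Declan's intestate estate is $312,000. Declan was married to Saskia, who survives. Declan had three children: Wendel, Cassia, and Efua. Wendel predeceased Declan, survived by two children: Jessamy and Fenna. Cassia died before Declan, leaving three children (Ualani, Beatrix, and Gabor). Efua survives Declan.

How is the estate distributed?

Saskia: $78,000; Jessamy: $39,000; Fenna: $39,000; Ualani: $26,000; Beatrix: $26,000; Gabor: $26,000; Efua: $78,000

The spouse counts as an additional share at the children's level, so there are 4 primary shares of $78,000. Saskia takes one such share ($78,000).
The children's combined portion ($234,000) is divided into 3 shares of $78,000: Efua takes $78,000; Wendel's $78,000 share passes to Wendel's issue; Cassia's $78,000 share passes to Cassia's issue.
Wendel's share ($78,000) is divided into 2 shares of $39,000: Jessamy and Fenna each take $39,000.
Cassia's share ($78,000) is divided into 3 shares of $26,000: Ualani, Beatrix, and Gabor each take $26,000.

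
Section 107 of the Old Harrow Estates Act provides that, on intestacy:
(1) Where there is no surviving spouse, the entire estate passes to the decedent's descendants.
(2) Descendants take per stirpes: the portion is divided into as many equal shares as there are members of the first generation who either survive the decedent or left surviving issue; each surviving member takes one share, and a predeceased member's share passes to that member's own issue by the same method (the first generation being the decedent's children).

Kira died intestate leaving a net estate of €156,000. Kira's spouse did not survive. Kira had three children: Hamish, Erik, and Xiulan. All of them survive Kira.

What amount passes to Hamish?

The entire €156,000 passes to the descendants.
That amount (€156,000) is divided into 3 shares of €52,000: Hamish, Erik, and Xiulan each take €52,000.

Hamish receives €52,000.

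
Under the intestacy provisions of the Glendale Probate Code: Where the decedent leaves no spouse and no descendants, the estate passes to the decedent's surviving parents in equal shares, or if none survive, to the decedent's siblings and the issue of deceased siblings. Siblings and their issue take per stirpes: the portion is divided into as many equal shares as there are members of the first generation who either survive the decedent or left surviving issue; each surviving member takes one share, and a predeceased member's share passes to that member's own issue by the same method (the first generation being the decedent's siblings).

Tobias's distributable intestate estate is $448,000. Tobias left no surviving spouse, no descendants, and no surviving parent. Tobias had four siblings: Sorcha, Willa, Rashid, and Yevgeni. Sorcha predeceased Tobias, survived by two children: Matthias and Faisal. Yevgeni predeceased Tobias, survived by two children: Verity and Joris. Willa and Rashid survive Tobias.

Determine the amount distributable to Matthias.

The entire $448,000 passes to the siblings and their issue.
That amount ($448,000) is divided into 4 shares of $112,000: Willa and Rashid each take $112,000; Sorcha's $112,000 share passes to Sorcha's issue; Yevgeni's $112,000 share passes to Yevgeni's issue.
Sorcha's share ($112,000) is divided into 2 shares of $56,000: Matthias and Faisal each take $56,000.
Yevgeni's share ($112,000) is divided into 2 shares of $56,000: Verity and Joris each take $56,000.

Matthias receives $56,000.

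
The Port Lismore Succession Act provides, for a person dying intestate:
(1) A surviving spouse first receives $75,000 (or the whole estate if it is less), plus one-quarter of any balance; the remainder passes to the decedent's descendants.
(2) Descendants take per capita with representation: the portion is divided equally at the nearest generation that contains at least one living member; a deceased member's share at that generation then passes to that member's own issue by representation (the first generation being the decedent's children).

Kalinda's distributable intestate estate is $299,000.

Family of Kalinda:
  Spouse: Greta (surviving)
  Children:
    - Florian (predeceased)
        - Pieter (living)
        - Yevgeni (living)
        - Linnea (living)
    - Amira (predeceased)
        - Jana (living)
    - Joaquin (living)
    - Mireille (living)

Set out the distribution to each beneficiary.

Greta: $131,000; Pieter: $14,000; Yevgeni: $14,000; Linnea: $14,000; Jana: $42,000; Joaquin: $42,000; Mireille: $42,000

Greta first takes $75,000, leaving a balance of $224,000. Greta then takes one-quarter of the balance ($56,000), for a total of $131,000. The remaining $168,000 passes to the descendants.
The descendants' portion ($168,000) is divided into 4 shares of $42,000: Joaquin and Mireille each take $42,000; Florian's $42,000 share passes to Florian's issue; Amira's $42,000 share passes to Amira's issue.
Florian's share ($42,000) is divided into 3 shares of $14,000: Pieter, Yevgeni, and Linnea each take $14,000.
Amira's share ($42,000) passes entirely to Jana.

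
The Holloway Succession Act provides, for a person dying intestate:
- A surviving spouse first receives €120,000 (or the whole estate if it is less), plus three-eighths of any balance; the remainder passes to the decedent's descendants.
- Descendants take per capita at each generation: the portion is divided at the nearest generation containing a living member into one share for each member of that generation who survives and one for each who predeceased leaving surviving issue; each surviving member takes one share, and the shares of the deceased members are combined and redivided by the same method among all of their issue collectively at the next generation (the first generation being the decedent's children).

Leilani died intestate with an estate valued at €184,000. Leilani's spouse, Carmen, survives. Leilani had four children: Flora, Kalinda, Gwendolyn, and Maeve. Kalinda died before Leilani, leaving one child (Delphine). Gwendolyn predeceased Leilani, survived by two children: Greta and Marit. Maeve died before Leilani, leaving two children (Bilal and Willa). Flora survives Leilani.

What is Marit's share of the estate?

Marit receives €6,000.

Carmen first takes €120,000, leaving a balance of €64,000. Carmen then takes three-eighths of the balance (€24,000), for a total of €144,000. The remaining €40,000 passes to the descendants.
The descendants' portion (€40,000) is divided at the children's generation into 4 shares of €10,000. Flora takes €10,000. The 3 shares of the deceased (Kalinda, Gwendolyn, and Maeve) are combined into a pool of €30,000.
That pool (€30,000) is divided at the grandchildren's generation equally among Delphine, Greta, Marit, Bilal, and Willa: €6,000 each.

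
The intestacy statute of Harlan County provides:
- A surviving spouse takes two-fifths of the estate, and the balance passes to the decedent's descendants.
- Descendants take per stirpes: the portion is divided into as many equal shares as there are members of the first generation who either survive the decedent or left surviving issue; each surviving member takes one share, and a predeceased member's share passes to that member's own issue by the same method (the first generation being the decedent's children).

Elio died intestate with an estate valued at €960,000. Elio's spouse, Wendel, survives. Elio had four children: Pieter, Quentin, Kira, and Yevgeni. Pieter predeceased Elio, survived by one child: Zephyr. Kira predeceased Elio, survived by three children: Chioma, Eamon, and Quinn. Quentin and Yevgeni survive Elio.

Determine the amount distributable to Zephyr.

Wendel takes two-fifths of €960,000 = €384,000. The remaining €576,000 passes to the descendants.
The descendants' portion (€576,000) is divided into 4 shares of €144,000: Quentin and Yevgeni each take €144,000; Pieter's €144,000 share passes to Pieter's issue; Kira's €144,000 share passes to Kira's issue.
Pieter's share (€144,000) passes entirely to Zephyr.
Kira's share (€144,000) is divided into 3 shares of €48,000: Chioma, Eamon, and Quinn each take €48,000.

Zephyr receives €144,000.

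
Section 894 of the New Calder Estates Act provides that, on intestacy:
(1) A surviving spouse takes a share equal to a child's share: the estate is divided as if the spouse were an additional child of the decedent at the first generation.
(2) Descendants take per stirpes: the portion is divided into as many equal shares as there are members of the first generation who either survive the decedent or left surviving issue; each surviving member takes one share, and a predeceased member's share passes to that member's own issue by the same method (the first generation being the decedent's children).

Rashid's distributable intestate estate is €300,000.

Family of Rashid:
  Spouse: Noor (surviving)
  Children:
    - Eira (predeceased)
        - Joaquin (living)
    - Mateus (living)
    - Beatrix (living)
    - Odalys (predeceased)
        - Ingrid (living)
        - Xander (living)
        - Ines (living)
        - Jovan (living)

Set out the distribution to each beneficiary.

Noor: €60,000; Joaquin: €60,000; Mateus: €60,000; Beatrix: €60,000; Ingrid: €15,000; Xander: €15,000; Ines: €15,000; Jovan: €15,000

The spouse counts as an additional share at the children's level, so there are 5 primary shares of €60,000. Noor takes one such share (€60,000).
The children's combined portion (€240,000) is divided into 4 shares of €60,000: Mateus and Beatrix each take €60,000; Eira's €60,000 share passes to Eira's issue; Odalys's €60,000 share passes to Odalys's issue.
Eira's share (€60,000) passes entirely to Joaquin.
Odalys's share (€60,000) is divided into 4 shares of €15,000: Ingrid, Xander, Ines, and Jovan each take €15,000.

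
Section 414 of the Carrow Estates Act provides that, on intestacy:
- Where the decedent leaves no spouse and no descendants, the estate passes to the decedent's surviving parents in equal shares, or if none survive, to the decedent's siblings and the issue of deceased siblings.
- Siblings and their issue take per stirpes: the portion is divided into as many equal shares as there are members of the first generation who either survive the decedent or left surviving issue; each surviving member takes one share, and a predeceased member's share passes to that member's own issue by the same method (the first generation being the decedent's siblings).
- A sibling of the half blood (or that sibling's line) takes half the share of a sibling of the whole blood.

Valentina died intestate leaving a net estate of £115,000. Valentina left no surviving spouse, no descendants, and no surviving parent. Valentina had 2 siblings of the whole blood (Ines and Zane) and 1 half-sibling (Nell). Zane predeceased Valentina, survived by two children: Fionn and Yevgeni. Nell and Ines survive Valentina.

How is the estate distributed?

Nell: £23,000; Ines: £46,000; Fionn: £23,000; Yevgeni: £23,000

The entire £115,000 passes to the siblings and their issue.
Counting each half-blood sibling's line as half a unit, there are 5/2 units in £115,000, so one unit is £46,000. Whole-blood lines (Ines and Zane) take £46,000 each; half-blood lines (Nell) take £23,000 each.
Zane's share (£46,000) is divided into 2 shares of £23,000: Fionn and Yevgeni each take £23,000.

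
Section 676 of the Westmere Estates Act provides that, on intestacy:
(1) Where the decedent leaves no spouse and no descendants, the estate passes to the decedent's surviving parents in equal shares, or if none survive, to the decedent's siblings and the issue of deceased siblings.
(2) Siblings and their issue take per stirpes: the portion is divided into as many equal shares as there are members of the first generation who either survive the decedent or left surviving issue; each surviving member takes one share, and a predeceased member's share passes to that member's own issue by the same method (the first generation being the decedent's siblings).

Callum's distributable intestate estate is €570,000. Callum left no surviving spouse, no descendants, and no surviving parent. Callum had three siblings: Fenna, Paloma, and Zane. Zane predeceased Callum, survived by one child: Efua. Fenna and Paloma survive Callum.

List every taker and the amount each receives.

The entire €570,000 passes to the siblings and their issue.
That amount (€570,000) is divided into 3 shares of €190,000: Fenna and Paloma each take €190,000; Zane's €190,000 share passes to Zane's issue.
Zane's share (€190,000) passes entirely to Efua.

Fenna: €190,000; Paloma: €190,000; Efua: €190,000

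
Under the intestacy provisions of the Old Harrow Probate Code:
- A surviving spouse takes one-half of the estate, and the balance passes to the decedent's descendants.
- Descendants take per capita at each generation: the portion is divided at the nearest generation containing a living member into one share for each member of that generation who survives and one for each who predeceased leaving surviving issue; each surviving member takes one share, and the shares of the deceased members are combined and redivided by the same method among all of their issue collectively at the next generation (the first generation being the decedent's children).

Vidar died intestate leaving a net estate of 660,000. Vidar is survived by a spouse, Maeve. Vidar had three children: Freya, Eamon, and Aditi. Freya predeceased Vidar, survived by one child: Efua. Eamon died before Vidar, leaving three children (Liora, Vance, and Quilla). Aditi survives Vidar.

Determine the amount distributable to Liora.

Maeve takes one-half of 660,000 = 330,000. The remaining 330,000 passes to the descendants.
The descendants' portion (330,000) is divided at the children's generation into 3 shares of 110,000. Aditi takes 110,000. The 2 shares of the deceased (Freya and Eamon) are combined into a pool of 220,000.
That pool (220,000) is divided at the grandchildren's generation equally among Efua, Liora, Vance, and Quilla: 55,000 each.

Liora receives 55,000.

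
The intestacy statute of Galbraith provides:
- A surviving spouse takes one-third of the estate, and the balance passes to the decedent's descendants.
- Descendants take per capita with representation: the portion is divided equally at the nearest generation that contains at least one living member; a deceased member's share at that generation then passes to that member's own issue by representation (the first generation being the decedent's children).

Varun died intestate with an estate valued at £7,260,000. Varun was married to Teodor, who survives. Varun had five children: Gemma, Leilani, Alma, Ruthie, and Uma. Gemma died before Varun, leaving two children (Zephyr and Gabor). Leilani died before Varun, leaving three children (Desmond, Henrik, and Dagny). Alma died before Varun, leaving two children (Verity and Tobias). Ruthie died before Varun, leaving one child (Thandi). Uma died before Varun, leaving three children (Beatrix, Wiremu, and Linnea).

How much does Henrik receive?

Henrik receives £440,000.

Teodor takes one-third of £7,260,000 = £2,420,000. The remaining £4,840,000 passes to the descendants.
No child survives, so the initial division is made at the grandchildren's generation.
The descendants' portion (£4,840,000) is divided into 11 shares of £440,000: Zephyr, Gabor, Desmond, Henrik, Dagny, Verity, Tobias, Thandi, Beatrix, Wiremu, and Linnea each take £440,000.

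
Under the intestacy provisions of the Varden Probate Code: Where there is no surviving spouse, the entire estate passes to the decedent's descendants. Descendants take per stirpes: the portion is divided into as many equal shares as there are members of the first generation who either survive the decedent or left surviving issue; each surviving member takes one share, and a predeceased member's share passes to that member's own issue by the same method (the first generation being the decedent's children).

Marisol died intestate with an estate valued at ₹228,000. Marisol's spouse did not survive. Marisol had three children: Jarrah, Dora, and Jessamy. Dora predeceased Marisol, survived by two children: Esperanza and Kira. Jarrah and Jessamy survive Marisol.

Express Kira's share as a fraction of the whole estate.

Kira receives 1/6 of the estate.

The entire ₹228,000 passes to the descendants.
That amount (₹228,000) is divided into 3 shares of ₹76,000: Jarrah and Jessamy each take ₹76,000; Dora's ₹76,000 share passes to Dora's issue.
Dora's share (₹76,000) is divided into 2 shares of ₹38,000: Esperanza and Kira each take ₹38,000.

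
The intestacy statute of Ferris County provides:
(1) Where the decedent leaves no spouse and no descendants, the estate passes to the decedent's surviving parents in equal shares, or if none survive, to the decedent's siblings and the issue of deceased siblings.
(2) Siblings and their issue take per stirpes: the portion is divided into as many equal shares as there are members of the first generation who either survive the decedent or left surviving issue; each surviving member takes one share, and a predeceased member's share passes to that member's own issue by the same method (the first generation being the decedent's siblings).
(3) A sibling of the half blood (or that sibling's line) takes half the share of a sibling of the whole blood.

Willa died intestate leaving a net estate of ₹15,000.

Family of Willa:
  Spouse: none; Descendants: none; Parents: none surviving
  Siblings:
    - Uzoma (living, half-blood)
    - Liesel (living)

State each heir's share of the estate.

Uzoma: ₹5,000; Liesel: ₹10,000

The entire ₹15,000 passes to the siblings and their issue.
Counting each half-blood sibling's line as half a unit, there are 3/2 units in ₹15,000, so one unit is ₹10,000. Whole-blood lines (Liesel) take ₹10,000 each; half-blood lines (Uzoma) take ₹5,000 each.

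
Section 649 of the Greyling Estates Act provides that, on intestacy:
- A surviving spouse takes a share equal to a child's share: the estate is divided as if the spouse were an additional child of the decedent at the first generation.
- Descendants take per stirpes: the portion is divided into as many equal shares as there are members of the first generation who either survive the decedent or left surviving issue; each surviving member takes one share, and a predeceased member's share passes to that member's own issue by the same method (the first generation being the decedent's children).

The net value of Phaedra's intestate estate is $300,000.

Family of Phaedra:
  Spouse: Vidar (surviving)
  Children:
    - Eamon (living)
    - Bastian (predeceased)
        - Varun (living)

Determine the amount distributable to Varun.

Varun receives $100,000.

The spouse counts as an additional share at the children's level, so there are 3 primary shares of $100,000. Vidar takes one such share ($100,000).
The children's combined portion ($200,000) is divided into 2 shares of $100,000: Eamon takes $100,000; Bastian's $100,000 share passes to Bastian's issue.
Bastian's share ($100,000) passes entirely to Varun.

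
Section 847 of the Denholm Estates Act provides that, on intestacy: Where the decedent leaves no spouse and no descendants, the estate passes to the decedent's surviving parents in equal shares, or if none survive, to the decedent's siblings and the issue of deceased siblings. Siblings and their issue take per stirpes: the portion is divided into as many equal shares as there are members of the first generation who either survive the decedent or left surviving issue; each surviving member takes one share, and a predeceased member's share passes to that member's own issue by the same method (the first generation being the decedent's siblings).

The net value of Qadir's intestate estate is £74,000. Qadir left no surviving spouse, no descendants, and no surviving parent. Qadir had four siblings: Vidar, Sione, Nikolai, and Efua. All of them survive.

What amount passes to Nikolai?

Nikolai receives £18,500.

The entire £74,000 passes to the siblings and their issue.
That amount (£74,000) is divided into 4 shares of £18,500: Vidar, Sione, Nikolai, and Efua each take £18,500.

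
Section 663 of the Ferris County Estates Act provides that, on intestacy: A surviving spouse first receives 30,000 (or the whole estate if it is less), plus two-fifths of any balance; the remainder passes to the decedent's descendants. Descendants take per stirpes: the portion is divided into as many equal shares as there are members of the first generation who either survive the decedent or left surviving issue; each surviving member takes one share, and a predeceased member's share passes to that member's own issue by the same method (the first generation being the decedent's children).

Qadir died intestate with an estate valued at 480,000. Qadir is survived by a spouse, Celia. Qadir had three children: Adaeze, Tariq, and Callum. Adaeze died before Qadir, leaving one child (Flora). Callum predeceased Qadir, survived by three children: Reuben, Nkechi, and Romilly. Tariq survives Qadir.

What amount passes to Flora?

Celia first takes 30,000, leaving a balance of 450,000. Celia then takes two-fifths of the balance (180,000), for a total of 210,000. The remaining 270,000 passes to the descendants.
The descendants' portion (270,000) is divided into 3 shares of 90,000: Tariq takes 90,000; Adaeze's 90,000 share passes to Adaeze's issue; Callum's 90,000 share passes to Callum's issue.
Adaeze's share (90,000) passes entirely to Flora.
Callum's share (90,000) is divided into 3 shares of 30,000: Reuben, Nkechi, and Romilly each take 30,000.

Flora receives 90,000.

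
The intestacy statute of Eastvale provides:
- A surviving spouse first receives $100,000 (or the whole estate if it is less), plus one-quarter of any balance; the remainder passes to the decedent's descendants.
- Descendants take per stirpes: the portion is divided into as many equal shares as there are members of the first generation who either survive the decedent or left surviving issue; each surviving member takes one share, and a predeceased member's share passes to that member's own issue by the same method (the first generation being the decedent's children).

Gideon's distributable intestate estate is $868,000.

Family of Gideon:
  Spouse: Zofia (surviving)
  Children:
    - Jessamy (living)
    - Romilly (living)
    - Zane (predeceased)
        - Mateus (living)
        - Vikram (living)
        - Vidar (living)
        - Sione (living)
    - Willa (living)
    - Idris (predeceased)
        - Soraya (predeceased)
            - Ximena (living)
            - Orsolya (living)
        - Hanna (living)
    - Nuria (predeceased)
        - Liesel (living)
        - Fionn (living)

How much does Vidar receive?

Zofia first takes $100,000, leaving a balance of $768,000. Zofia then takes one-quarter of the balance ($192,000), for a total of $292,000. The remaining $576,000 passes to the descendants.
The descendants' portion ($576,000) is divided into 6 shares of $96,000: Jessamy, Romilly, and Willa each take $96,000; Zane's $96,000 share passes to Zane's issue; Idris's $96,000 share passes to Idris's issue; Nuria's $96,000 share passes to Nuria's issue.
Zane's share ($96,000) is divided into 4 shares of $24,000: Mateus, Vikram, Vidar, and Sione each take $24,000.
Idris's share ($96,000) is divided into 2 shares of $48,000: Hanna takes $48,000; Soraya's $48,000 share passes to Soraya's issue.
Soraya's share ($48,000) is divided into 2 shares of $24,000: Ximena and Orsolya each take $24,000.
Nuria's share ($96,000) is divided into 2 shares of $48,000: Liesel and Fionn each take $48,000.

Vidar receives $24,000.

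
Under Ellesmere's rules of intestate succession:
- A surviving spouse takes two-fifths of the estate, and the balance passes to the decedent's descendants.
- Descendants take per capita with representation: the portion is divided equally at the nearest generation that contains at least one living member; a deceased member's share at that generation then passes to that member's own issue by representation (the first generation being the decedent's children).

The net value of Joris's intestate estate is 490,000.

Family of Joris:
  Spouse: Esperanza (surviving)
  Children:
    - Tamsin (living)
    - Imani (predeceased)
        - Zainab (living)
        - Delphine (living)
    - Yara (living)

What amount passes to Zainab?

Zainab receives 49,000.

Esperanza takes two-fifths of 490,000 = 196,000. The remaining 294,000 passes to the descendants.
The descendants' portion (294,000) is divided into 3 shares of 98,000: Tamsin and Yara each take 98,000; Imani's 98,000 share passes to Imani's issue.
Imani's share (98,000) is divided into 2 shares of 49,000: Zainab and Delphine each take 49,000.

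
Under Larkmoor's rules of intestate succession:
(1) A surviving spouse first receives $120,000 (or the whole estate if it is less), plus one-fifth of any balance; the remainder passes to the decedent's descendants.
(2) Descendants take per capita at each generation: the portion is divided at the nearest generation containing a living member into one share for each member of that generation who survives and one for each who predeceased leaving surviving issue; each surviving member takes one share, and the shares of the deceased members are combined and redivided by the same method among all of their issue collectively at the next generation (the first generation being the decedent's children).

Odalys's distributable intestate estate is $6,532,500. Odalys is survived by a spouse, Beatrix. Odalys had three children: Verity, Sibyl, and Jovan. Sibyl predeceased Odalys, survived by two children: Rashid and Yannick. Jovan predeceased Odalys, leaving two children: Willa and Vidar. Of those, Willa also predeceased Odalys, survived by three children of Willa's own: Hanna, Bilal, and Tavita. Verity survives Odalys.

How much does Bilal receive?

Beatrix first takes $120,000, leaving a balance of $6,412,500. Beatrix then takes one-fifth of the balance ($1,282,500), for a total of $1,402,500. The remaining $5,130,000 passes to the descendants.
The descendants' portion ($5,130,000) is divided at the children's generation into 3 shares of $1,710,000. Verity takes $1,710,000. The 2 shares of the deceased (Sibyl and Jovan) are combined into a pool of $3,420,000.
That pool ($3,420,000) is divided at the grandchildren's generation into 4 shares of $855,000. Rashid, Yannick, and Vidar each take $855,000. The remaining share for the deceased Willa ($855,000) is carried to the next generation.
That pool ($855,000) is divided at the great-grandchildren's generation equally among Hanna, Bilal, and Tavita: $285,000 each.

Bilal receives $285,000.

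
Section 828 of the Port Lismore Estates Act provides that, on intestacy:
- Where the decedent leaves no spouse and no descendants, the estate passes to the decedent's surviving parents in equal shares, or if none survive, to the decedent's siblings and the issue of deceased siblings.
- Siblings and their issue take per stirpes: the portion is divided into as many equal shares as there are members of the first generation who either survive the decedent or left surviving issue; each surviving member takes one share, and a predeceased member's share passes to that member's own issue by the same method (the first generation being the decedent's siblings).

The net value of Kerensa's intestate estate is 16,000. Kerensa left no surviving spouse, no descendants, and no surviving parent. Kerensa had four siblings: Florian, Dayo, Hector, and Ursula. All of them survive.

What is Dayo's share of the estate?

The entire 16,000 passes to the siblings and their issue.
That amount (16,000) is divided into 4 shares of 4,000: Florian, Dayo, Hector, and Ursula each take 4,000.

Dayo receives 4,000.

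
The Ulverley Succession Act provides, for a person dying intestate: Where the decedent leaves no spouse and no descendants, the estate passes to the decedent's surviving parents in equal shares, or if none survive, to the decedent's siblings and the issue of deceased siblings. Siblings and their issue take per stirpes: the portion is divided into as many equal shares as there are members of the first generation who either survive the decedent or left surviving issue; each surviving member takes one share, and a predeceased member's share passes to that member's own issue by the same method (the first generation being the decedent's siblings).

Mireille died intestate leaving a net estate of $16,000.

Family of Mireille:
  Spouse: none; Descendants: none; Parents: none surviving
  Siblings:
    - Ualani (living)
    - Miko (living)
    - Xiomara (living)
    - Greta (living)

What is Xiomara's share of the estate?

Xiomara receives $4,000.

The entire $16,000 passes to the siblings and their issue.
That amount ($16,000) is divided into 4 shares of $4,000: Ualani, Miko, Xiomara, and Greta each take $4,000.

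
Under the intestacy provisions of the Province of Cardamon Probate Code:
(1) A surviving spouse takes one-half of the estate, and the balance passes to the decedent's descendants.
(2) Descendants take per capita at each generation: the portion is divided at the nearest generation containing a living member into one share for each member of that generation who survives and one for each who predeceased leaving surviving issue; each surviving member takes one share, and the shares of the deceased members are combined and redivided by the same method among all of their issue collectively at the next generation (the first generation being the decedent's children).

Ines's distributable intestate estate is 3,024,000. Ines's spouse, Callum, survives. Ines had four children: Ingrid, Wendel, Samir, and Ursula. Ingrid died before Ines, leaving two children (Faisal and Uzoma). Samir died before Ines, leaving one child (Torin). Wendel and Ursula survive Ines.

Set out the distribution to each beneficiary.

Callum takes one-half of 3,024,000 = 1,512,000. The remaining 1,512,000 passes to the descendants.
The descendants' portion (1,512,000) is divided at the children's generation into 4 shares of 378,000. Wendel and Ursula each take 378,000. The 2 shares of the deceased (Ingrid and Samir) are combined into a pool of 756,000.
That pool (756,000) is divided at the grandchildren's generation equally among Faisal, Uzoma, and Torin: 252,000 each.

Callum: 1,512,000; Faisal: 252,000; Uzoma: 252,000; Wendel: 378,000; Torin: 252,000; Ursula: 378,000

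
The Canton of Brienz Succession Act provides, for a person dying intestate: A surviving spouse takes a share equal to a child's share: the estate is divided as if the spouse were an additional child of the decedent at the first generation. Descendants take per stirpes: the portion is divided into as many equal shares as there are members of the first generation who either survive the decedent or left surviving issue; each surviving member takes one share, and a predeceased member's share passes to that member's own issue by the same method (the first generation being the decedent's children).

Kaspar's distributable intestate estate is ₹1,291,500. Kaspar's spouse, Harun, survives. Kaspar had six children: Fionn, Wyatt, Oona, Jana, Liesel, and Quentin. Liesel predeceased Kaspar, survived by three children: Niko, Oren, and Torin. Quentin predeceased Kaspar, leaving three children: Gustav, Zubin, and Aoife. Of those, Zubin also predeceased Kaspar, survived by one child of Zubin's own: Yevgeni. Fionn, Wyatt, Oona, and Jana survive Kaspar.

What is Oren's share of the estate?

Oren receives ₹61,500.

The spouse counts as an additional share at the children's level, so there are 7 primary shares of ₹184,500. Harun takes one such share (₹184,500).
The children's combined portion (₹1,107,000) is divided into 6 shares of ₹184,500: Fionn, Wyatt, Oona, and Jana each take ₹184,500; Liesel's ₹184,500 share passes to Liesel's issue; Quentin's ₹184,500 share passes to Quentin's issue.
Liesel's share (₹184,500) is divided into 3 shares of ₹61,500: Niko, Oren, and Torin each take ₹61,500.
Quentin's share (₹184,500) is divided into 3 shares of ₹61,500: Gustav and Aoife each take ₹61,500; Zubin's ₹61,500 share passes to Zubin's issue.
Zubin's share (₹61,500) passes entirely to Yevgeni.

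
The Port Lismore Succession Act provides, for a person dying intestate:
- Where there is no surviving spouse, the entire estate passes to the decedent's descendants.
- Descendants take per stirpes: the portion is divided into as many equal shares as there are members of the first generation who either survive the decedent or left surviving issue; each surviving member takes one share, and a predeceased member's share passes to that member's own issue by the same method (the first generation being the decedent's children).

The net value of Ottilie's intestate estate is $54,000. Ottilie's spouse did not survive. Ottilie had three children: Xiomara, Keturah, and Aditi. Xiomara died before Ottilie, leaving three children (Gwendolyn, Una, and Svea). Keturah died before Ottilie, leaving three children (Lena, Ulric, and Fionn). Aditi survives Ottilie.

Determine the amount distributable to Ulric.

Ulric receives $6,000.

The entire $54,000 passes to the descendants.
That amount ($54,000) is divided into 3 shares of $18,000: Aditi takes $18,000; Xiomara's $18,000 share passes to Xiomara's issue; Keturah's $18,000 share passes to Keturah's issue.
Xiomara's share ($18,000) is divided into 3 shares of $6,000: Gwendolyn, Una, and Svea each take $6,000.
Keturah's share ($18,000) is divided into 3 shares of $6,000: Lena, Ulric, and Fionn each take $6,000.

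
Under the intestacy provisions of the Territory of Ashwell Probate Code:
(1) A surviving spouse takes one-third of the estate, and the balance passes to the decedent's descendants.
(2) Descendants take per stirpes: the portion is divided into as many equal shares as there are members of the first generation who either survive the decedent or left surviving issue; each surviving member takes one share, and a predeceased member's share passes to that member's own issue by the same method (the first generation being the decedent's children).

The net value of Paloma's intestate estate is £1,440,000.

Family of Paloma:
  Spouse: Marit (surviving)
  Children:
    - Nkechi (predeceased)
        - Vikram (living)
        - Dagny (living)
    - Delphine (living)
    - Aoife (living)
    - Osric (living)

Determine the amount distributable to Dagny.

Dagny receives £120,000.

Marit takes one-third of £1,440,000 = £480,000. The remaining £960,000 passes to the descendants.
The descendants' portion (£960,000) is divided into 4 shares of £240,000: Delphine, Aoife, and Osric each take £240,000; Nkechi's £240,000 share passes to Nkechi's issue.
Nkechi's share (£240,000) is divided into 2 shares of £120,000: Vikram and Dagny each take £120,000.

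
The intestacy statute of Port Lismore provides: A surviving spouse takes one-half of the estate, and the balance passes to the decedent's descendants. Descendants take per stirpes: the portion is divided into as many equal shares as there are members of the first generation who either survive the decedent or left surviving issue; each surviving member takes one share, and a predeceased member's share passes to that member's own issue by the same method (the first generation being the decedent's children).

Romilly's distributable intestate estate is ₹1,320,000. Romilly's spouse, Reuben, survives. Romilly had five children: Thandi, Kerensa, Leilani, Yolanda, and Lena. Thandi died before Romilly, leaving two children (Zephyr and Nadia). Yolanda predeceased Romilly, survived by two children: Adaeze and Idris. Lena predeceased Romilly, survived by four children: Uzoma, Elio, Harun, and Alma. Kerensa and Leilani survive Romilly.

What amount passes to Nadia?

Reuben takes one-half of ₹1,320,000 = ₹660,000. The remaining ₹660,000 passes to the descendants.
The descendants' portion (₹660,000) is divided into 5 shares of ₹132,000: Kerensa and Leilani each take ₹132,000; Thandi's ₹132,000 share passes to Thandi's issue; Yolanda's ₹132,000 share passes to Yolanda's issue; Lena's ₹132,000 share passes to Lena's issue.
Thandi's share (₹132,000) is divided into 2 shares of ₹66,000: Zephyr and Nadia each take ₹66,000.
Yolanda's share (₹132,000) is divided into 2 shares of ₹66,000: Adaeze and Idris each take ₹66,000.
Lena's share (₹132,000) is divided into 4 shares of ₹33,000: Uzoma, Elio, Harun, and Alma each take ₹33,000.

Nadia receives ₹66,000.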